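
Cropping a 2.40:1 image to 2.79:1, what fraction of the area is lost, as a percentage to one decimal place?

The width stays; only height is cut (since 2.79:1 is wider than 2.40:1).
Fraction kept = (2.400)/(2.790) ≈ 86.02%, so 13.98% is lost.

14.0%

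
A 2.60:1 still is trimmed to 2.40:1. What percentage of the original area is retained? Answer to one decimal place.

Going from 2.60:1 to 2.40:1 means cutting width while keeping height.
Fraction kept = (2.400)/(2.600) ≈ 92.31%.

92.3%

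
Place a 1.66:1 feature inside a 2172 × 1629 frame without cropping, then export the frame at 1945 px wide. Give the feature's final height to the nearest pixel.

1172 px

In the 2172×1629 frame the feature fills the width: height = 2172 / 1.660 ≈ 1308.43 px.
Scaling 2172 → 1945 is ×0.8955, so the height becomes 1308.43 × 0.8955 ≈ 1171.69 px.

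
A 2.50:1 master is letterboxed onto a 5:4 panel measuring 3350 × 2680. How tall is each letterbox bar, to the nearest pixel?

670 px

2.50:1 is wider than 5:4, so it spans the full width.
Content height = 3350 / 2.500 ≈ 1340.00 px.
Black = 2680 − 1340.00 = 1340.00 px, or 670.00 per bar.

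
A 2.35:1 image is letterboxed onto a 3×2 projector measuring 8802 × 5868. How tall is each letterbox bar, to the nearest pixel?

1061 px

Since 2.350 > 1.500, the image is width-limited.
The image is 8802 / 2.350 ≈ 3745.53 px tall.
Black = 5868 − 3745.53 = 2122.47 px, or 1061.23 per bar.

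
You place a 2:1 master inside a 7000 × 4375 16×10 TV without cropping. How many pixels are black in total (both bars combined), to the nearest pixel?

2:1 is wider than 16×10, so it spans the full width.
That makes the image 3500.0000 px tall (7000 × 1/2).
Leftover height: 4375 − 3500.0000 = 875.0000 px.
Bar area = 875.0000 × 7000 ≈ 6125000 px.

6125000 pixels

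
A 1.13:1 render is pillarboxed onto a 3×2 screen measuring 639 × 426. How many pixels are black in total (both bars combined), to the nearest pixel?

1.13:1 is narrower than 3×2, so it spans the full height.
The render is 426 × 1.130 ≈ 481.3800 px wide.
Black = 639 − 481.3800 = 157.6200 px.
Across the 426-px span: 157.6200 × 426 ≈ 67146 px.

67146 pixels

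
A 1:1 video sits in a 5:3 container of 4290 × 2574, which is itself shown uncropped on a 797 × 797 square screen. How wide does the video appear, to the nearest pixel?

1:1 in 4290×2574: fills the height, so the video is 2574.00 × 2574.00.
The 5:3 canvas is width-limited in 797×797, giving 797.00 × 478.20; scale factor 0.1858.
Applying the same ×0.1858: 2574.00 → 478.20.

478 px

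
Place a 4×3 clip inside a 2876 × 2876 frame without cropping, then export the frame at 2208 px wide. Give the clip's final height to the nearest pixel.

At 2876×2876 the clip is width-limited, so height = 2876 × 3/4 ≈ 2157.00 px.
The frame scales by 2208/2876 = 0.7677; 2157.00 × 0.7677 ≈ 1656.00 px.

1656 px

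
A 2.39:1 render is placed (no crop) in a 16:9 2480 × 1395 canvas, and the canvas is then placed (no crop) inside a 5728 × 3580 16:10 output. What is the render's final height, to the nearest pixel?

2397 px

Inside the 2480×1395 canvas the render is width-limited at 2480.00 × 1037.66.
The 16:9 canvas is width-limited in 5728×3580, giving 5728.00 × 3222.00; scale factor 2.3097.
Applying the same ×2.3097: 1037.66 → 2396.65.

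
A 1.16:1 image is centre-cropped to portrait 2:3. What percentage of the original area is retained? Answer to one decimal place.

57.5%

The height stays; only width is cut (since portrait 2:3 is narrower than 1.16:1).
Fraction kept = (0.667)/(1.160) ≈ 57.47%.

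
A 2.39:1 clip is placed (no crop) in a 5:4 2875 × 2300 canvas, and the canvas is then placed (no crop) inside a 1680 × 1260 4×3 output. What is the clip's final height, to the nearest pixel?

659 px

Inside the 2875×2300 canvas the clip is width-limited at 2875.00 × 1202.93.
5:4 in 1680×1260: fills the height, so the intermediate becomes 1575.00 × 1260.00 — a scale of ×0.5478.
So the clip's height is 1202.93 × 0.5478 ≈ 659.00.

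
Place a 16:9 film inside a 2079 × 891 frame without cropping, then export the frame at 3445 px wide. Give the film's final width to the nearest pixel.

Fitted into 2079×891, the film spans the height; its width is 891 × 16/9 ≈ 1584.00 px.
Scaling 2079 → 3445 is ×1.6570, so the width becomes 1584.00 × 1.6570 ≈ 2624.76 px.

2625 px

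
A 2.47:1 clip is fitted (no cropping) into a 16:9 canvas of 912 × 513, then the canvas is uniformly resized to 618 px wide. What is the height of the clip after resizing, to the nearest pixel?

250 px

At 912×513 the clip is width-limited, so height = 912 / 2.470 ≈ 369.23 px.
The frame scales by 618/912 = 0.6776; 369.23 × 0.6776 ≈ 250.20 px.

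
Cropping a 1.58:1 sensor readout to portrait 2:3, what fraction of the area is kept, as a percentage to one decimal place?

42.2%

The height stays; only width is cut (since portrait 2:3 is narrower than 1.58:1).
Fraction kept = (0.667)/(1.580) ≈ 42.19%.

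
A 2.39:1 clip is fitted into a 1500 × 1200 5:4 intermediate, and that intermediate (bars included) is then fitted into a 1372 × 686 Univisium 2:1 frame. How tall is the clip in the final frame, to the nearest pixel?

Inside the 1500×1200 canvas the clip is width-limited at 1500.00 × 627.62.
Second fit — the 5:4 canvas into 1372×686 spans the height: 857.50 × 686.00 (×0.5717 from 1500×1200).
The clip scales with it: height 627.62 × 0.5717 ≈ 358.79.

359 px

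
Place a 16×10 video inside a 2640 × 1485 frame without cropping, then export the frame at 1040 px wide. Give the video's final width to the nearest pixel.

In the 2640×1485 frame the video fills the height: width = 1485 × 16/10 ≈ 2376.00 px.
Resizing to 1040 px wide multiplies everything by 0.3939: 2376.00 → 936.00 px.

936 px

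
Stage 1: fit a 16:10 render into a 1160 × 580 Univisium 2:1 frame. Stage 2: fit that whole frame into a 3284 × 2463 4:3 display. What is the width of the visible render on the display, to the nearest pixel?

2627 px

Inside the 1160×580 canvas the render is height-limited at 928.00 × 580.00.
The Univisium 2:1 canvas is width-limited in 3284×2463, giving 3284.00 × 1642.00; scale factor 2.8310.
Applying the same ×2.8310: 928.00 → 2627.20.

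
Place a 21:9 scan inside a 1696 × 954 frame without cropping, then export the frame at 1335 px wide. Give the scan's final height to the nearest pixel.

Fitted into 1696×954, the scan spans the width; its height is 1696 × 9/21 ≈ 726.86 px.
Scaling 1696 → 1335 is ×0.7871, so the height becomes 726.86 × 0.7871 ≈ 572.14 px.

572 px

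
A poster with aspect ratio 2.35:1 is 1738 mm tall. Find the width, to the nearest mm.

Width = 1738 × 2.350 = 4084.30.

4084 mm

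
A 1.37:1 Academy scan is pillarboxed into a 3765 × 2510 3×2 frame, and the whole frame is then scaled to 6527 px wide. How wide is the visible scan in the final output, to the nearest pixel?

5961 px

Fitted into 3765×2510, the scan spans the height; its width is 2510 × 1.370 ≈ 3438.70 px.
Resizing to 6527 px wide multiplies everything by 1.7336: 3438.70 → 5961.33 px.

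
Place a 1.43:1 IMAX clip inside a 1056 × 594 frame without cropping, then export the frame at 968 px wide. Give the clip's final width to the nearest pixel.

In the 1056×594 frame the clip fills the height: width = 594 × 1.430 ≈ 849.42 px.
The frame scales by 968/1056 = 0.9167; 849.42 × 0.9167 ≈ 778.63 px.

779 px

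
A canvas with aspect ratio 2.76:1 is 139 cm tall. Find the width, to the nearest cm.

139 × 2.760 = 383.64.

384 cm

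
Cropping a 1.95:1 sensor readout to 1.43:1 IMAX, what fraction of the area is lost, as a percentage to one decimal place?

Going from 1.95:1 to 1.43:1 IMAX means cutting width while keeping height.
(1.430)/(1.950) ≈ 0.733 of the area survives, leaving 26.67% discarded.

26.7%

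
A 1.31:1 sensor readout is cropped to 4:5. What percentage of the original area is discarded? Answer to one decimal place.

38.9%

4:5 is narrower than 1.31:1, so the crop keeps the full height and trims the width.
Area ratio = (0.800)/(1.310) = 61.07%; the remaining 38.93% is cropped out.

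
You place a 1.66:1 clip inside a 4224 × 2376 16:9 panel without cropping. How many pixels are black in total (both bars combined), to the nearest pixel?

Since 1.660 < 1.778, the clip is height-limited.
Content width = 2376 × 1.660 ≈ 3944.1600 px.
Leftover width: 4224 − 3944.1600 = 279.8400 px.
Bar area = 279.8400 × 2376 ≈ 664900 px.

664900 pixels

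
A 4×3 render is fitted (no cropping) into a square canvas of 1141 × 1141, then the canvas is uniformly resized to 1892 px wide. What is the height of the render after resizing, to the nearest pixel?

1419 px

In the 1141×1141 frame the render fills the width: height = 1141 × 3/4 ≈ 855.75 px.
Resizing to 1892 px wide multiplies everything by 1.6582: 855.75 → 1419.00 px.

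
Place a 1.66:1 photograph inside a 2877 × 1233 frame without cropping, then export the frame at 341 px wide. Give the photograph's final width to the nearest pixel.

In the 2877×1233 frame the photograph fills the height: width = 1233 × 1.660 ≈ 2046.78 px.
Resizing to 341 px wide multiplies everything by 0.1185: 2046.78 → 242.60 px.

243 px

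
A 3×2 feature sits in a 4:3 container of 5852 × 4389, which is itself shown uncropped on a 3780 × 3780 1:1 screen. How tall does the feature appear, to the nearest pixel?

2520 px

First fit — 3×2 into 5852×4389 spans the width: 5852.00 × 3901.33.
Second fit — the 4:3 canvas into 3780×3780 spans the width: 3780.00 × 2835.00 (×0.6459 from 5852×4389).
So the feature's height is 3901.33 × 0.6459 ≈ 2520.00.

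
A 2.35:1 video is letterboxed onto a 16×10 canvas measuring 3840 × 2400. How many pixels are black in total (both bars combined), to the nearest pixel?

Since 2.350 > 1.600, the video is width-limited.
The video is 3840 / 2.350 ≈ 1634.0426 px tall.
2400 − 1634.0426 = 765.9574 px of bars.
That's 765.9574 × 3840 ≈ 2941277 black pixels.

2941277 pixels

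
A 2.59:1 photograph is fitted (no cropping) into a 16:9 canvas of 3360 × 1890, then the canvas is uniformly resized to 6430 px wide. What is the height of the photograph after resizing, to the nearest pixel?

2483 px

Fitted into 3360×1890, the photograph spans the width; its height is 3360 / 2.590 ≈ 1297.30 px.
Resizing to 6430 px wide multiplies everything by 1.9137: 1297.30 → 2482.63 px.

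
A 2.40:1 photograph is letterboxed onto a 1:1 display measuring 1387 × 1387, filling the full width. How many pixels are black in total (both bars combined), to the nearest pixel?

1122199 pixels

The photograph is 1387 / 2.400 ≈ 577.9167 px tall.
Black = 1387 − 577.9167 = 809.0833 px.
Bar area = 809.0833 × 1387 ≈ 1122199 px.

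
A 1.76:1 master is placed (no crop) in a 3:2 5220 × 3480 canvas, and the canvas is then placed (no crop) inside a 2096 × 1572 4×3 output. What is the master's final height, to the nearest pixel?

1191 px

1.76:1 in 5220×3480: fills the width, so the master is 5220.00 × 2965.91.
Second fit — the 3:2 canvas into 2096×1572 spans the width: 2096.00 × 1397.33 (×0.4015 from 5220×3480).
Applying the same ×0.4015: 2965.91 → 1190.91.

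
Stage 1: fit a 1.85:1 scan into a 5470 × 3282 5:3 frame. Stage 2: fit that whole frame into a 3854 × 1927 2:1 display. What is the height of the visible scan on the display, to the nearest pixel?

1.85:1 in 5470×3282: fills the width, so the scan is 5470.00 × 2956.76.
The 5:3 canvas is height-limited in 3854×1927, giving 3211.67 × 1927.00; scale factor 0.5871.
The scan scales with it: height 2956.76 × 0.5871 ≈ 1736.04.

1736 px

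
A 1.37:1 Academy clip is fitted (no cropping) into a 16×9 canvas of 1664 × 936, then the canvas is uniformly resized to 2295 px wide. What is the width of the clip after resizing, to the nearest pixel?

1769 px

At 1664×936 the clip is height-limited, so width = 936 × 1.370 ≈ 1282.32 px.
Scaling 1664 → 2295 is ×1.3792, so the width becomes 1282.32 × 1.3792 ≈ 1768.58 px.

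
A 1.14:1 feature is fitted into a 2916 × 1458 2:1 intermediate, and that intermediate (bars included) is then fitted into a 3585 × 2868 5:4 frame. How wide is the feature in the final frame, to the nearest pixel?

Inside the 2916×1458 canvas the feature is height-limited at 1662.12 × 1458.00.
Second fit — the 2:1 canvas into 3585×2868 spans the width: 3585.00 × 1792.50 (×1.2294 from 2916×1458).
The feature scales with it: width 1662.12 × 1.2294 ≈ 2043.45.

2043 px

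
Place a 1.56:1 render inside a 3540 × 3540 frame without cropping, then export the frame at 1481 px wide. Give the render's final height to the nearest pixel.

949 px

Fitted into 3540×3540, the render spans the width; its height is 3540 / 1.560 ≈ 2269.23 px.
The frame scales by 1481/3540 = 0.4184; 2269.23 × 0.4184 ≈ 949.36 px.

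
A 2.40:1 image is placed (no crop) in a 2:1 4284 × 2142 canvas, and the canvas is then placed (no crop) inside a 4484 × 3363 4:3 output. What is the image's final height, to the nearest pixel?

1868 px

First fit — 2.40:1 into 4284×2142 spans the width: 4284.00 × 1785.00.
2:1 in 4484×3363: fills the width, so the intermediate becomes 4484.00 × 2242.00 — a scale of ×1.0467.
So the image's height is 1785.00 × 1.0467 ≈ 1868.33.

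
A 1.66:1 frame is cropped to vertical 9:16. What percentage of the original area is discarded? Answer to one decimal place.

vertical 9:16 is narrower than 1.66:1, so the crop keeps the full height and trims the width.
(0.562)/(1.660) ≈ 0.339 of the area survives, leaving 66.11% discarded.

66.1%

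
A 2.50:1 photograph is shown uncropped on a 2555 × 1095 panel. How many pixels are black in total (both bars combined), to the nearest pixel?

186515 pixels

2.50:1 (2.500) > 21:9 (2.333), so the photograph fills the width.
The photograph is 2555 / 2.500 ≈ 1022.0000 px tall.
1095 − 1022.0000 = 73.0000 px of bars.
Across the 2555-px span: 73.0000 × 2555 ≈ 186515 px.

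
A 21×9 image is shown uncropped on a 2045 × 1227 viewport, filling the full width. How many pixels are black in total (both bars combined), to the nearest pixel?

That makes the image 876.4286 px tall (2045 × 9/21).
1227 − 876.4286 = 350.5714 px of bars.
Across the 2045-px span: 350.5714 × 2045 ≈ 716919 px.

716919 pixels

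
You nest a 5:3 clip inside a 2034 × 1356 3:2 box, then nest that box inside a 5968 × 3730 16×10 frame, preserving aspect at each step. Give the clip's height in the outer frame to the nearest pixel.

3357 px

5:3 in 2034×1356: fills the width, so the clip is 2034.00 × 1220.40.
3:2 in 5968×3730: fills the height, so the intermediate becomes 5595.00 × 3730.00 — a scale of ×2.7507.
The clip scales with it: height 1220.40 × 2.7507 ≈ 3357.00.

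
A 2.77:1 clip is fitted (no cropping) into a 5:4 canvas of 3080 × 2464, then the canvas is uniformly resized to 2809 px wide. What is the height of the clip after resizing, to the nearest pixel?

Fitted into 3080×2464, the clip spans the width; its height is 3080 / 2.770 ≈ 1111.91 px.
Scaling 3080 → 2809 is ×0.9120, so the height becomes 1111.91 × 0.9120 ≈ 1014.08 px.

1014 px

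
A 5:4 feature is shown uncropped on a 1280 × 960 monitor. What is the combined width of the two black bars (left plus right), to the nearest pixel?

5:4 is narrower than 4×3, so it spans the full height.
That makes the image 1200.00 px wide (960 × 5/4).
Leftover width: 1280 − 1200.00 = 80.00 px.

80 px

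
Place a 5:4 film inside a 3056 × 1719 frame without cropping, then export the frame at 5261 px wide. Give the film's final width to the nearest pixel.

In the 3056×1719 frame the film fills the height: width = 1719 × 5/4 ≈ 2148.75 px.
Resizing to 5261 px wide multiplies everything by 1.7215: 2148.75 → 3699.14 px.

3699 px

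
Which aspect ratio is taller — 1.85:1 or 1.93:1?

1.85 and 1.93; 1.93 > 1.85. The smaller width-to-height ratio is the taller frame.

1.85:1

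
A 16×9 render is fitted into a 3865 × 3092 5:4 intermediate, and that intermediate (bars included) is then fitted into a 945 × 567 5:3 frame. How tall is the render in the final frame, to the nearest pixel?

16×9 in 3865×3092: fills the width, so the render is 3865.00 × 2174.06.
The 5:4 canvas is height-limited in 945×567, giving 708.75 × 567.00; scale factor 0.1834.
The render scales with it: height 2174.06 × 0.1834 ≈ 398.67.

399 px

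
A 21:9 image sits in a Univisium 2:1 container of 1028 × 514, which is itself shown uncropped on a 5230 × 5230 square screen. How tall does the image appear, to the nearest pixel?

Inside the 1028×514 canvas the image is width-limited at 1028.00 × 440.57.
Univisium 2:1 in 5230×5230: fills the width, so the intermediate becomes 5230.00 × 2615.00 — a scale of ×5.0875.
So the image's height is 440.57 × 5.0875 ≈ 2241.43.

2241 px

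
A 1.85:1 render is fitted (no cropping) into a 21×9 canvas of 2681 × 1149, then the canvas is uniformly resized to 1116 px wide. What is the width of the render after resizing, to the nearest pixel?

In the 2681×1149 frame the render fills the height: width = 1149 × 1.850 ≈ 2125.65 px.
Resizing to 1116 px wide multiplies everything by 0.4163: 2125.65 → 884.83 px.

885 px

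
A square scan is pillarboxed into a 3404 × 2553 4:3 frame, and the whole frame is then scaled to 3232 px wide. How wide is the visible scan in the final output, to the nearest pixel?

2424 px

In the 3404×2553 frame the scan fills the height: width = 2553 × 1/1 ≈ 2553.00 px.
Scaling 3404 → 3232 is ×0.9495, so the width becomes 2553.00 × 0.9495 ≈ 2424.00 px.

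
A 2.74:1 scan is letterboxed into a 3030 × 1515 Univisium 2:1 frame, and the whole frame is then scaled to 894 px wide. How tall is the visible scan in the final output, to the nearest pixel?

326 px

In the 3030×1515 frame the scan fills the width: height = 3030 / 2.740 ≈ 1105.84 px.
The frame scales by 894/3030 = 0.2950; 1105.84 × 0.2950 ≈ 326.28 px.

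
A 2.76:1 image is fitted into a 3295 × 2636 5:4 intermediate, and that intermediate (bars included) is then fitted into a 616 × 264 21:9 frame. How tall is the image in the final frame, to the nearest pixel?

120 px

Inside the 3295×2636 canvas the image is width-limited at 3295.00 × 1193.84.
5:4 in 616×264: fills the height, so the intermediate becomes 330.00 × 264.00 — a scale of ×0.1002.
The image scales with it: height 1193.84 × 0.1002 ≈ 119.57.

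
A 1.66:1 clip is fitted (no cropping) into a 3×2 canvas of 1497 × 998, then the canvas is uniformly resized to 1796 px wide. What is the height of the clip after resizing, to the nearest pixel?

1082 px

In the 1497×998 frame the clip fills the width: height = 1497 / 1.660 ≈ 901.81 px.
Scaling 1497 → 1796 is ×1.1997, so the height becomes 901.81 × 1.1997 ≈ 1081.93 px.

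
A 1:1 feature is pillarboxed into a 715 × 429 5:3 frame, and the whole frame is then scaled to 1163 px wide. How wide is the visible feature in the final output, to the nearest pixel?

698 px

Fitted into 715×429, the feature spans the height; its width is 429 × 1/1 ≈ 429.00 px.
Scaling 715 → 1163 is ×1.6266, so the width becomes 429.00 × 1.6266 ≈ 697.80 px.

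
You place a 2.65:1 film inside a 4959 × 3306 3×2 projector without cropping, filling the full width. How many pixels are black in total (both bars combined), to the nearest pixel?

7114574 pixels

Content height = 4959 / 2.650 ≈ 1871.3208 px.
3306 − 1871.3208 = 1434.6792 px of bars.
That's 1434.6792 × 4959 ≈ 7114574 black pixels.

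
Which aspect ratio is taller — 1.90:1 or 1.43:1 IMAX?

1.9 and 1.43; 1.9 > 1.43. The smaller width-to-height ratio is the taller frame.

1.43:1 IMAX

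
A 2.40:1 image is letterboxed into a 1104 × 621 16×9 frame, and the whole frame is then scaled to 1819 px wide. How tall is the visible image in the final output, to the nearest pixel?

At 1104×621 the image is width-limited, so height = 1104 / 2.400 ≈ 460.00 px.
Resizing to 1819 px wide multiplies everything by 1.6476: 460.00 → 757.92 px.

758 px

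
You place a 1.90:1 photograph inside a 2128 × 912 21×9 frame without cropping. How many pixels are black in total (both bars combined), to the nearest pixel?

360422 pixels

1.90:1 (1.900) < 21×9 (2.333), so the photograph fills the height.
The photograph is 912 × 1.900 ≈ 1732.8000 px wide.
2128 − 1732.8000 = 395.2000 px of bars.
Bar area = 395.2000 × 912 ≈ 360422 px.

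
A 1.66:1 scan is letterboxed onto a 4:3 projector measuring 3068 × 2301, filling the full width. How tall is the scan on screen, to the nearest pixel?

Content height = 3068 / 1.660 ≈ 1848.19 px.

1848 px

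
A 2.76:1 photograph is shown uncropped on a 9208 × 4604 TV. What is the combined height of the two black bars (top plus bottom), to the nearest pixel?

Since 2.760 > 2.000, the photograph is width-limited.
Content height = 9208 / 2.760 ≈ 3336.23 px.
4604 − 3336.23 = 1267.77 px of bars.

1268 px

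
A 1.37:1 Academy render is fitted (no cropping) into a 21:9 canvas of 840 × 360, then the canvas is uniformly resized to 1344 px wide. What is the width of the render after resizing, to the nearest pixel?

In the 840×360 frame the render fills the height: width = 360 × 1.370 ≈ 493.20 px.
Resizing to 1344 px wide multiplies everything by 1.6000: 493.20 → 789.12 px.

789 px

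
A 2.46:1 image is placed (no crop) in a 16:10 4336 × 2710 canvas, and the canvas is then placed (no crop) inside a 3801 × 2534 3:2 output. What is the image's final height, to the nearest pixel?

1545 px

Inside the 4336×2710 canvas the image is width-limited at 4336.00 × 1762.60.
16:10 in 3801×2534: fills the width, so the intermediate becomes 3801.00 × 2375.62 — a scale of ×0.8766.
So the image's height is 1762.60 × 0.8766 ≈ 1545.12.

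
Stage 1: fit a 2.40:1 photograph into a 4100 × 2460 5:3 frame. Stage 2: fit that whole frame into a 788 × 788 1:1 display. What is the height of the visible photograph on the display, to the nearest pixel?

328 px

Inside the 4100×2460 canvas the photograph is width-limited at 4100.00 × 1708.33.
5:3 in 788×788: fills the width, so the intermediate becomes 788.00 × 472.80 — a scale of ×0.1922.
Applying the same ×0.1922: 1708.33 → 328.33.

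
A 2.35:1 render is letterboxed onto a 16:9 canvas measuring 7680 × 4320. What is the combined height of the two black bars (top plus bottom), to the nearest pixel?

Since 2.350 > 1.778, the render is width-limited.
Content height = 7680 / 2.350 ≈ 3268.09 px.
4320 − 3268.09 = 1051.91 px of bars.

1052 px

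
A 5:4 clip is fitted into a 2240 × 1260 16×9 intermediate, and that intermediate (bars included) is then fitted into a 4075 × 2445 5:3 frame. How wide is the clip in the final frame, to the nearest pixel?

2865 px

5:4 in 2240×1260: fills the height, so the clip is 1575.00 × 1260.00.
The 16×9 canvas is width-limited in 4075×2445, giving 4075.00 × 2292.19; scale factor 1.8192.
Applying the same ×1.8192: 1575.00 → 2865.23.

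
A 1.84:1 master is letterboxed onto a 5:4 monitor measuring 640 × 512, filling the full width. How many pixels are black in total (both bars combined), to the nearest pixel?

105071 pixels

Content height = 640 / 1.840 ≈ 347.8261 px.
512 − 347.8261 = 164.1739 px of bars.
That's 164.1739 × 640 ≈ 105071 black pixels.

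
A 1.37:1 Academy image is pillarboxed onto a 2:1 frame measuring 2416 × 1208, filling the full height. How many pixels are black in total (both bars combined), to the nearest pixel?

919336 pixels

That makes the image 1654.9600 px wide (1208 × 1.370).
2416 − 1654.9600 = 761.0400 px of bars.
Bar area = 761.0400 × 1208 ≈ 919336 px.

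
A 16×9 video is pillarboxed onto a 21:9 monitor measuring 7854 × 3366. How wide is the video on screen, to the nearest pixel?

16×9 (1.778) < 21:9 (2.333), so the video fills the height.
The video is 3366 × 16/9 ≈ 5984.00 px wide.

5984 px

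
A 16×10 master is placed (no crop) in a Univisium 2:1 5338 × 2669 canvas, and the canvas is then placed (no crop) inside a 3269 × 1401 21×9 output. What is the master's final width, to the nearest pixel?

16×10 in 5338×2669: fills the height, so the master is 4270.40 × 2669.00.
Univisium 2:1 in 3269×1401: fills the height, so the intermediate becomes 2802.00 × 1401.00 — a scale of ×0.5249.
The master scales with it: width 4270.40 × 0.5249 ≈ 2241.60.

2242 px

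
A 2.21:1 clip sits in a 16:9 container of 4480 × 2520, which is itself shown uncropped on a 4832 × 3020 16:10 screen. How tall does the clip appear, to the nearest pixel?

2186 px

2.21:1 in 4480×2520: fills the width, so the clip is 4480.00 × 2027.15.
The 16:9 canvas is width-limited in 4832×3020, giving 4832.00 × 2718.00; scale factor 1.0786.
The clip scales with it: height 2027.15 × 1.0786 ≈ 2186.43.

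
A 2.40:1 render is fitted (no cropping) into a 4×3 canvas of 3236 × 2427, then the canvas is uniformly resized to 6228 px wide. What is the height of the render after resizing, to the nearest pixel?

Fitted into 3236×2427, the render spans the width; its height is 3236 / 2.400 ≈ 1348.33 px.
The frame scales by 6228/3236 = 1.9246; 1348.33 × 1.9246 ≈ 2595.00 px.

2595 px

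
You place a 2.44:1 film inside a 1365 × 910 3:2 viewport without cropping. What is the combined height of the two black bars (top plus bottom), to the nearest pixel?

351 px

2.44:1 (2.440) > 3:2 (1.500), so the film fills the width.
The film is 1365 / 2.440 ≈ 559.43 px tall.
Black = 910 − 559.43 = 350.57 px.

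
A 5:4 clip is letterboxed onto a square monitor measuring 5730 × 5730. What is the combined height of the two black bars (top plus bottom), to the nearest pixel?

1146 px

5:4 is wider than square, so it spans the full width.
That makes the image 4584.00 px tall (5730 × 4/5).
5730 − 4584.00 = 1146.00 px of bars.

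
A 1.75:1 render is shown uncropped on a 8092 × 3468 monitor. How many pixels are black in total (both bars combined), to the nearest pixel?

1.75:1 is narrower than 21:9, so it spans the full height.
Content width = 3468 × 1.750 ≈ 6069.0000 px.
Black = 8092 − 6069.0000 = 2023.0000 px.
That's 2023.0000 × 3468 ≈ 7015764 black pixels.

7015764 pixels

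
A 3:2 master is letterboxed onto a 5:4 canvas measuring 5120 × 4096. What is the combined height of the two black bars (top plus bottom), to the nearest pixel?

683 px

Since 1.500 > 1.250, the master is width-limited.
That makes the image 3413.33 px tall (5120 × 2/3).
Leftover height: 4096 − 3413.33 = 682.67 px.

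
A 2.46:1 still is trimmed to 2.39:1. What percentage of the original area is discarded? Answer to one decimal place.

2.39:1 is narrower than 2.46:1, so the crop keeps the full height and trims the width.
Fraction kept = (2.390)/(2.460) ≈ 97.15%, so 2.85% is lost.

2.8%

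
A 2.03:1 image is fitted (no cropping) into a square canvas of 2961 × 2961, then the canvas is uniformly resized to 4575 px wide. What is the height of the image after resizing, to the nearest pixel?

In the 2961×2961 frame the image fills the width: height = 2961 / 2.030 ≈ 1458.62 px.
The frame scales by 4575/2961 = 1.5451; 1458.62 × 1.5451 ≈ 2253.69 px.

2254 px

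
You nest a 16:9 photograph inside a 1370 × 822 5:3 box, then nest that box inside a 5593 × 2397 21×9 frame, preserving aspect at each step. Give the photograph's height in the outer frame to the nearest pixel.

2247 px

16:9 in 1370×822: fills the width, so the photograph is 1370.00 × 770.62.
The 5:3 canvas is height-limited in 5593×2397, giving 3995.00 × 2397.00; scale factor 2.9161.
The photograph scales with it: height 770.62 × 2.9161 ≈ 2247.19.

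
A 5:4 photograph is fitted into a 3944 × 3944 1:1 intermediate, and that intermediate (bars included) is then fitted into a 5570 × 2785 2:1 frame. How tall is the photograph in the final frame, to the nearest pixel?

2228 px

5:4 in 3944×3944: fills the width, so the photograph is 3944.00 × 3155.20.
1:1 in 5570×2785: fills the height, so the intermediate becomes 2785.00 × 2785.00 — a scale of ×0.7061.
Applying the same ×0.7061: 3155.20 → 2228.00.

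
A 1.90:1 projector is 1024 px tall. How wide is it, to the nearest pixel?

At 1.90:1, 1024 × 1.900 ≈ 1945.60.

1946 px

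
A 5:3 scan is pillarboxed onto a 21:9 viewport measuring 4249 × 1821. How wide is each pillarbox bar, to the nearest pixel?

5:3 is narrower than 21:9, so it spans the full height.
The scan is 1821 × 5/3 ≈ 3035.00 px wide.
Black = 4249 − 3035.00 = 1214.00 px, or 607.00 per bar.

607 px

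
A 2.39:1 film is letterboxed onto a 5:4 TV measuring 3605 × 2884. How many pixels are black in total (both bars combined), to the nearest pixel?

2.39:1 (2.390) > 5:4 (1.250), so the film fills the width.
The film is 3605 / 2.390 ≈ 1508.3682 px tall.
Black = 2884 − 1508.3682 = 1375.6318 px.
That's 1375.6318 × 3605 ≈ 4959153 black pixels.

4959153 pixels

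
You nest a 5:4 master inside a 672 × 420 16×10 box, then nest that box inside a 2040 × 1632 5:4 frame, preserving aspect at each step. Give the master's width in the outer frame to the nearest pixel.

First fit — 5:4 into 672×420 spans the height: 525.00 × 420.00.
Second fit — the 16×10 canvas into 2040×1632 spans the width: 2040.00 × 1275.00 (×3.0357 from 672×420).
The master scales with it: width 525.00 × 3.0357 ≈ 1593.75.

1594 px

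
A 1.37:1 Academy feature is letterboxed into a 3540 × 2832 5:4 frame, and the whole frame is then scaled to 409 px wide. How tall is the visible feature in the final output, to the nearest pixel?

299 px

Fitted into 3540×2832, the feature spans the width; its height is 3540 / 1.370 ≈ 2583.94 px.
Resizing to 409 px wide multiplies everything by 0.1155: 2583.94 → 298.54 px.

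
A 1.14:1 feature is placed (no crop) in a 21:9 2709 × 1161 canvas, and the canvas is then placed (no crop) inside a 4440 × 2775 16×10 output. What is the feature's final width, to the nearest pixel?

1.14:1 in 2709×1161: fills the height, so the feature is 1323.54 × 1161.00.
The 21:9 canvas is width-limited in 4440×2775, giving 4440.00 × 1902.86; scale factor 1.6390.
So the feature's width is 1323.54 × 1.6390 ≈ 2169.26.

2169 px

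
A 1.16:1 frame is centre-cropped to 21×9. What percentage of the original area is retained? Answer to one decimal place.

The width stays; only height is cut (since 21×9 is wider than 1.16:1).
Fraction kept = (1.160)/(2.333) ≈ 49.71%.

49.7%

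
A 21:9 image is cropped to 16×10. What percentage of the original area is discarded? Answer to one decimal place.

16×10 is narrower than 21:9, so the crop keeps the full height and trims the width.
(1.600)/(2.333) ≈ 0.686 of the area survives, leaving 31.43% discarded.

31.4%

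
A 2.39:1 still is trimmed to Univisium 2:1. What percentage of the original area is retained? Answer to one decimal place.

83.7%

The height stays; only width is cut (since Univisium 2:1 is narrower than 2.39:1).
Area ratio = (2.000)/(2.390) = 83.68% retained.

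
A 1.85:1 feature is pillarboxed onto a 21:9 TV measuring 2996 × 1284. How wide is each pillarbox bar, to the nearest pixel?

310 px

1.85:1 is narrower than 21:9, so it spans the full height.
The feature is 1284 × 1.850 ≈ 2375.40 px wide.
2996 − 2375.40 = 620.60 px of bars (310.30 each).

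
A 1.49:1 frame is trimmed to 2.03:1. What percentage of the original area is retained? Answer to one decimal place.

2.03:1 is wider than 1.49:1, so the crop keeps the full width and trims the height.
Fraction kept = (1.490)/(2.030) ≈ 73.40%.

73.4%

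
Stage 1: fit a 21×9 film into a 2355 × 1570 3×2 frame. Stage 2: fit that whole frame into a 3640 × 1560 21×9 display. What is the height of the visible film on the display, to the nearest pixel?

1003 px

Inside the 2355×1570 canvas the film is width-limited at 2355.00 × 1009.29.
3×2 in 3640×1560: fills the height, so the intermediate becomes 2340.00 × 1560.00 — a scale of ×0.9936.
So the film's height is 1009.29 × 0.9936 ≈ 1002.86.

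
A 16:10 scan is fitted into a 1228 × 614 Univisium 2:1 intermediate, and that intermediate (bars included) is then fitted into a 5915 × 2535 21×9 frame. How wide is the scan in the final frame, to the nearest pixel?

4056 px

Inside the 1228×614 canvas the scan is height-limited at 982.40 × 614.00.
The Univisium 2:1 canvas is height-limited in 5915×2535, giving 5070.00 × 2535.00; scale factor 4.1287.
The scan scales with it: width 982.40 × 4.1287 ≈ 4056.00.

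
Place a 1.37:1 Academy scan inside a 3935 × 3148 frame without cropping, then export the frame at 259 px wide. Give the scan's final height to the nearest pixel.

At 3935×3148 the scan is width-limited, so height = 3935 / 1.370 ≈ 2872.26 px.
Resizing to 259 px wide multiplies everything by 0.0658: 2872.26 → 189.05 px.

189 px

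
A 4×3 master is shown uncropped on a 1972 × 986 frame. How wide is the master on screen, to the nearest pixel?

Since 1.333 < 2.000, the master is height-limited.
That makes the image 1314.67 px wide (986 × 4/3).

1315 px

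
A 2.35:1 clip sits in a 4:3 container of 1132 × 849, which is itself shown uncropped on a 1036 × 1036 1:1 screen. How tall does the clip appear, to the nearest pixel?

441 px

First fit — 2.35:1 into 1132×849 spans the width: 1132.00 × 481.70.
Second fit — the 4:3 canvas into 1036×1036 spans the width: 1036.00 × 777.00 (×0.9152 from 1132×849).
The clip scales with it: height 481.70 × 0.9152 ≈ 440.85.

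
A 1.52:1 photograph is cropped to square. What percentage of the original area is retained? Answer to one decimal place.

65.8%

Going from 1.52:1 to square means cutting width while keeping height.
Fraction kept = (1.000)/(1.520) ≈ 65.79%.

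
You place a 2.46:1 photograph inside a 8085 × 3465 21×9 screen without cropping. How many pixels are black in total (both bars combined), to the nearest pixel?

2.46:1 is wider than 21×9, so it spans the full width.
Content height = 8085 / 2.460 ≈ 3286.5854 px.
3465 − 3286.5854 = 178.4146 px of bars.
Across the 8085-px span: 178.4146 × 8085 ≈ 1442482 px.

1442482 pixels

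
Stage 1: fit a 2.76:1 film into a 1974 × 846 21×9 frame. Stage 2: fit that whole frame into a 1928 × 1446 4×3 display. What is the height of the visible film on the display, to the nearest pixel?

699 px

Inside the 1974×846 canvas the film is width-limited at 1974.00 × 715.22.
Second fit — the 21×9 canvas into 1928×1446 spans the width: 1928.00 × 826.29 (×0.9767 from 1974×846).
The film scales with it: height 715.22 × 0.9767 ≈ 698.55.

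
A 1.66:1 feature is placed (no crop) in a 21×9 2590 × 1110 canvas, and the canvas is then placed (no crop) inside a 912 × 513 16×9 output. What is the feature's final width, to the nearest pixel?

1.66:1 in 2590×1110: fills the height, so the feature is 1842.60 × 1110.00.
21×9 in 912×513: fills the width, so the intermediate becomes 912.00 × 390.86 — a scale of ×0.3521.
Applying the same ×0.3521: 1842.60 → 648.82.

649 px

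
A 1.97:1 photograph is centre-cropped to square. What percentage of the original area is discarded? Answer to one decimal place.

49.2%

Going from 1.97:1 to square means cutting width while keeping height.
Area ratio = (1.000)/(1.970) = 50.76%; the remaining 49.24% is cropped out.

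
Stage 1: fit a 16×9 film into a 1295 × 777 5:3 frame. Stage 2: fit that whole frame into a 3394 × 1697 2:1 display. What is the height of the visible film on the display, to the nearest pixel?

1591 px

16×9 in 1295×777: fills the width, so the film is 1295.00 × 728.44.
The 5:3 canvas is height-limited in 3394×1697, giving 2828.33 × 1697.00; scale factor 2.1840.
So the film's height is 728.44 × 2.1840 ≈ 1590.94.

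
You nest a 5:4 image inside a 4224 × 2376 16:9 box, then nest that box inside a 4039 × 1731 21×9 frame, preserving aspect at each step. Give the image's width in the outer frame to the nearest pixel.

2164 px

Inside the 4224×2376 canvas the image is height-limited at 2970.00 × 2376.00.
The 16:9 canvas is height-limited in 4039×1731, giving 3077.33 × 1731.00; scale factor 0.7285.
Applying the same ×0.7285: 2970.00 → 2163.75.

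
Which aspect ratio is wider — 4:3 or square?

4:3

4:3 = 1.333 and square = 1; 1.333 > 1.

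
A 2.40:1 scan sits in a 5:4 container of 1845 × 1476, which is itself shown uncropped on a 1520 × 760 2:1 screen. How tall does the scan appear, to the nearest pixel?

First fit — 2.40:1 into 1845×1476 spans the width: 1845.00 × 768.75.
5:4 in 1520×760: fills the height, so the intermediate becomes 950.00 × 760.00 — a scale of ×0.5149.
Applying the same ×0.5149: 768.75 → 395.83.

396 px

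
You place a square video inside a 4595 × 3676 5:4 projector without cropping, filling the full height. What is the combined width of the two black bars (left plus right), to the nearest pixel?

The video is 3676 × 1/1 ≈ 3676.00 px wide.
4595 − 3676.00 = 919.00 px of bars.

919 px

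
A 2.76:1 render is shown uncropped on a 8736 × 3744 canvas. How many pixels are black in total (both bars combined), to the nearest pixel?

Since 2.760 > 2.333, the render is width-limited.
That makes the image 3165.2174 px tall (8736 / 2.760).
Leftover height: 3744 − 3165.2174 = 578.7826 px.
Bar area = 578.7826 × 8736 ≈ 5056245 px.

5056245 pixels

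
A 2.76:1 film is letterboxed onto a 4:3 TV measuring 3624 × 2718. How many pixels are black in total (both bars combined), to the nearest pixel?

5091562 pixels

2.76:1 (2.760) > 4:3 (1.333), so the film fills the width.
That makes the image 1313.0435 px tall (3624 / 2.760).
2718 − 1313.0435 = 1404.9565 px of bars.
That's 1404.9565 × 3624 ≈ 5091562 black pixels.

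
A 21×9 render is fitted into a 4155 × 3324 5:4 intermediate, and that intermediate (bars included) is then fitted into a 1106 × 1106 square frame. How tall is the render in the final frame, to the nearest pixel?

21×9 in 4155×3324: fills the width, so the render is 4155.00 × 1780.71.
The 5:4 canvas is width-limited in 1106×1106, giving 1106.00 × 884.80; scale factor 0.2662.
Applying the same ×0.2662: 1780.71 → 474.00.

474 px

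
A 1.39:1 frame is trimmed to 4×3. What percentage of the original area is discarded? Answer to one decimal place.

4.1%

Going from 1.39:1 to 4×3 means cutting width while keeping height.
Area ratio = (1.333)/(1.390) = 95.92%; the remaining 4.08% is cropped out.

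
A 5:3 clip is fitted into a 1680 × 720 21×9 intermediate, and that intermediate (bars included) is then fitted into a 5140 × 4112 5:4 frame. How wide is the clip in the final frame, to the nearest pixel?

Inside the 1680×720 canvas the clip is height-limited at 1200.00 × 720.00.
The 21×9 canvas is width-limited in 5140×4112, giving 5140.00 × 2202.86; scale factor 3.0595.
Applying the same ×3.0595: 1200.00 → 3671.43.

3671 px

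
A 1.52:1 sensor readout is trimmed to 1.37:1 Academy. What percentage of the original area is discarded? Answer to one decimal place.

9.9%

Going from 1.52:1 to 1.37:1 Academy means cutting width while keeping height.
Fraction kept = (1.370)/(1.520) ≈ 90.13%, so 9.87% is lost.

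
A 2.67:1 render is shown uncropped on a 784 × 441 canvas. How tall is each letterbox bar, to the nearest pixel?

74 px

Since 2.670 > 1.778, the render is width-limited.
The render is 784 / 2.670 ≈ 293.63 px tall.
Leftover height: 441 − 293.63 = 147.37 px → 73.68 each side.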